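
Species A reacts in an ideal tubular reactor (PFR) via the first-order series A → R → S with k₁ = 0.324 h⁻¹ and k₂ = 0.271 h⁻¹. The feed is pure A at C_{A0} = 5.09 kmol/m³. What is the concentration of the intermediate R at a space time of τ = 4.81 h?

1.90 kmol/m³

The intermediate concentration in a first-order A→B→C sequence is C_R = k₁C_{A0}(e^(−k₁τ) − e^(−k₂τ))/(k₂−k₁).
e^(−k₁τ) = e^(−0.324×4.81) = e^(−1.558) = 0.2105; e^(−k₂τ) = e^(−1.304) = 0.2716.
C_R = 0.324×5.09/(0.271−0.324) × (0.2105−0.2716) = (-31.12)×(-0.06111) = 1.902 kmol/m³.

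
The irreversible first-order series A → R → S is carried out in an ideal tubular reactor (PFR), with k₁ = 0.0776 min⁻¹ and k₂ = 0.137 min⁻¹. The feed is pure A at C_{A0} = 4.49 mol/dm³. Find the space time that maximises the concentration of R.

The intermediate peaks when r₁ = r₂, i.e. k₁e^(−k₁τ) = k₂e^(−k₂τ), giving τ_opt = ln(k₂/k₁)/(k₂−k₁).
= ln(0.137/0.0776)/(0.137−0.0776) = ln(1.765)/0.05940 = 0.5684/0.05940 = 9.57 min.

9.57 min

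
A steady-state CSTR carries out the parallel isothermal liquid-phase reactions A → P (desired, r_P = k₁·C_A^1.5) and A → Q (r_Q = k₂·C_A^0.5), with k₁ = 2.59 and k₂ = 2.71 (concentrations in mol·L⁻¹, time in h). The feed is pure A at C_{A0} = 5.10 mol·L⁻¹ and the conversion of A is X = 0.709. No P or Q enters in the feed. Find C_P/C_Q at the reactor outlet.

Exit C_A = C_{A0}(1−X) = 5.10×0.291 = 1.484 mol·L⁻¹.
A CSTR operates uniformly at the exit composition, giving r_P = 4.683 and r_Q = 3.301 (each k·C_A^n at C_A = 1.484).
Overall selectivity = C_P/C_Q = r_Pτ/(r_Qτ) = r_P/r_Q = 1.42.

1.42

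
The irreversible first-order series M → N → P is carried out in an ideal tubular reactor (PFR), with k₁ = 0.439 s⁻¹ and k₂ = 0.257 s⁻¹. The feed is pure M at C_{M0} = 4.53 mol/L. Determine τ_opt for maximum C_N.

Setting dC_N/dτ = 0 gives τ_opt = ln(k₂/k₁)/(k₂−k₁).
= ln(0.257/0.439)/(0.257−0.439) = ln(0.5854)/-0.1820 = -0.5354/-0.1820 = 2.94 s.

2.94 s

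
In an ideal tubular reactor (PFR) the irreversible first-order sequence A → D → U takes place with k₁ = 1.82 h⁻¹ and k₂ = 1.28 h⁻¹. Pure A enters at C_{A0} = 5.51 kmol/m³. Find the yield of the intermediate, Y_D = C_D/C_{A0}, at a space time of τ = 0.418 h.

0.399

The intermediate concentration in a first-order A→B→C sequence is C_D = k₁C_{A0}(e^(−k₁τ) − e^(−k₂τ))/(k₂−k₁).
e^(−k₁τ) = e^(−1.82×0.418) = e^(−0.7608) = 0.4673; e^(−k₂τ) = e^(−0.5350) = 0.5856.
C_D = 1.82×5.51/(1.28−1.82) × (0.4673−0.5856) = (-18.57)×(-0.1183) = 2.198 kmol/m³.
Y_D = C_D/C_{A0} = 2.198/5.51 = 0.399.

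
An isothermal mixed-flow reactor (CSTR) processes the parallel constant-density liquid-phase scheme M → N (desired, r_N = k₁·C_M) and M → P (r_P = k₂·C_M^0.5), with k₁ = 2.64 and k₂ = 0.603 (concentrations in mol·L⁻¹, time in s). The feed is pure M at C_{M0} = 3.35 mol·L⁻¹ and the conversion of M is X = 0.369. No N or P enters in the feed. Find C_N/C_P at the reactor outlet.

Exit C_M = C_{M0}(1−X) = 3.35×0.631 = 2.114 mol·L⁻¹.
Rates in a CSTR are evaluated at the outlet concentration: r_N = 2.64×2.114 = 5.581, r_P = 0.603×2.114^0.5 = 0.8767.
Overall selectivity = C_N/C_P = r_Nτ/(r_Pτ) = r_N/r_P = 6.37.

6.37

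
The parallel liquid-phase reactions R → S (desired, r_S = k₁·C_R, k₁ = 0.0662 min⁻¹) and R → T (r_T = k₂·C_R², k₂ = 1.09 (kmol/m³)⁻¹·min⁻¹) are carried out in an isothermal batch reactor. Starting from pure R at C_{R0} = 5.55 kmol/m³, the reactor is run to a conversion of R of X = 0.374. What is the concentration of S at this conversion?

0.0281 kmol/m³

C_R = C_{R0}(1−X) = 3.474 kmol/m³.
Along a PFR/batch, dC_S/dC_R = −r_S/(r_S+r_T) = −k₁/(k₁+k₂·C_R).
Integrating from C_{R0} to C_R: C_S = (0.0662/1.09)·ln[(0.0662+1.09·5.55)/(0.0662+1.09·3.47)] = 0.06073·ln(6.116/3.853) = 0.02806 kmol/m³.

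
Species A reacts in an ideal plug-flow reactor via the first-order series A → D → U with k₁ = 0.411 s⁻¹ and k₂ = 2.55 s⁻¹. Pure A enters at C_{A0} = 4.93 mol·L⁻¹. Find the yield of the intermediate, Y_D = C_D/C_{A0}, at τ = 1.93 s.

Solving the coupled first-order balances gives C_D(τ) = [k₁/(k₂−k₁)]·C_{A0}·(e^(−k₁τ) − e^(−k₂τ)).
e^(−k₁τ) = e^(−0.411×1.93) = e^(−0.7932) = 0.4524; e^(−k₂τ) = e^(−4.921) = 0.007288.
C_D = 0.411×4.93/(2.55−0.411) × (0.4524−0.007288) = 0.9473×0.4451 = 0.4216 mol·L⁻¹.
Y_D = C_D/C_{A0} = 0.4216/4.93 = 0.0855.

0.0855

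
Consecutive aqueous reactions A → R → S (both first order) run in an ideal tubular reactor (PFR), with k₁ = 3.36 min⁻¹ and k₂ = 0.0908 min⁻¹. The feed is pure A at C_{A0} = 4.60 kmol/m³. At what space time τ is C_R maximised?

1.10 min

For first-order series the maximum of C_R occurs at τ_opt = ln(k₂/k₁)/(k₂−k₁).
= ln(0.0908/3.36)/(0.0908−3.36) = ln(0.02702)/-3.269 = -3.611/-3.269 = 1.10 min.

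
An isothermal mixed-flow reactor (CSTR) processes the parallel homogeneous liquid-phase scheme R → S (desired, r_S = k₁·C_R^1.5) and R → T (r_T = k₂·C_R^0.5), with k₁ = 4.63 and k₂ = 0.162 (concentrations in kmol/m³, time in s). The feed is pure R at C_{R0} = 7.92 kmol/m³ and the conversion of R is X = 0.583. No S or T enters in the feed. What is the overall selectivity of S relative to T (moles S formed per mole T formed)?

94.4

Exit C_R = C_{R0}(1−X) = 7.92×0.417 = 3.303 kmol/m³.
Rates in a CSTR are evaluated at the outlet concentration: r_S = 4.63×3.303^1.5 = 27.79, r_T = 0.162×3.303^0.5 = 0.2944.
Overall selectivity = C_S/C_T = r_Sτ/(r_Tτ) = r_S/r_T = 94.4.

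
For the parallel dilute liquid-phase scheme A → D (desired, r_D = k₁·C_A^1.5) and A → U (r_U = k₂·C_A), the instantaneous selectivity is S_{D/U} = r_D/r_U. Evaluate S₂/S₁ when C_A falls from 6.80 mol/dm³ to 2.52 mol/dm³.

S_{D/U} = (k₁/k₂)·C_A^0.5, so S₂/S₁ = (C_{A,2}/C_{A,1})^0.5.
= (2.52/6.80)^0.5 = (0.3706)^0.5 = 0.609.

0.609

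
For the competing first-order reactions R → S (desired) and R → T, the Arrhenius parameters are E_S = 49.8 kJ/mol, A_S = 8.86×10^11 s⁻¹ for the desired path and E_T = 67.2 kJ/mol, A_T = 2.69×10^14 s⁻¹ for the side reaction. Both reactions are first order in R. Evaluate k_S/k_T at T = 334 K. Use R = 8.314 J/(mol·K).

1.73

Since both paths have the same order in R, the concentration cancels and S_{S/T} = k_S/k_T = (A_S/A_T)·exp[(E_T−E_S)/(RT)].
(E_T−E_S)/(RT) = (67.2−49.8)×10³/(8.314×334) = 17400/2777 = 6.266.
k_S/k_T = (8.86×10^11/2.69×10^14)·exp(6.266) = 0.003294 × 526.4 = 1.73.
Since E_S < E_T, lowering the temperature improves selectivity toward S.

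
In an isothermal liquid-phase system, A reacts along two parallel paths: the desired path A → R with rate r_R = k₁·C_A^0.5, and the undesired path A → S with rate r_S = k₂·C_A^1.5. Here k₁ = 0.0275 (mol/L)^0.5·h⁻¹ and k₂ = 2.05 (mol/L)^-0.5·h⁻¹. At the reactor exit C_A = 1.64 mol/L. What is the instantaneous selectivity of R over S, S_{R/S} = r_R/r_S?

S_{R/S} = r_R/r_S = (k₁·C_A^0.5)/(k₂·C_A^1.5) = (k₁/k₂)·C_A⁻¹.
= (0.0275×1.640^0.5) / (2.05×1.640^1.5) = 0.03522/4.305 = 0.00818.

0.00818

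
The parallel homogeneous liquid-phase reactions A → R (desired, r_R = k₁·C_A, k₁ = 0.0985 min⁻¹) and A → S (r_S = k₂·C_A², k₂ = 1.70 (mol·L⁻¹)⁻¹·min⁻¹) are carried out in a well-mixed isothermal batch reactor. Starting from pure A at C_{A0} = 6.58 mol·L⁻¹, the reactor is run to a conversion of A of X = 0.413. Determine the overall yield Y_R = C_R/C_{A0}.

C_A = C_{A0}(1−X) = 3.862 mol·L⁻¹.
Along a PFR/batch, dC_R/dC_A = −r_R/(r_R+r_S) = −k₁/(k₁+k₂·C_A).
Integrating from C_{A0} to C_A: C_R = (0.0985/1.70)·ln[(0.0985+1.70·6.58)/(0.0985+1.70·3.86)] = 0.05794·ln(11.28/6.665) = 0.03051 mol·L⁻¹.
Y_R = C_R/C_{A0} = 0.03051/6.58 = 0.00464.

0.00464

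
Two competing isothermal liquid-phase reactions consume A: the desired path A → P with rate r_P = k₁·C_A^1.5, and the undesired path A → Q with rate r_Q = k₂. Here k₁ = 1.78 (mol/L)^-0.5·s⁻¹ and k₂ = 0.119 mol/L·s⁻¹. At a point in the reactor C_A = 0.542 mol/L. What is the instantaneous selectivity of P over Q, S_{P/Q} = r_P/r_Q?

S_{P/Q} = r_P/r_Q = (k₁·C_A^1.5)/(k₂) = (k₁/k₂)·C_A^1.5.
= (1.78×0.5420^1.5) / (0.119) = 0.7103/0.1190 = 5.97.

5.97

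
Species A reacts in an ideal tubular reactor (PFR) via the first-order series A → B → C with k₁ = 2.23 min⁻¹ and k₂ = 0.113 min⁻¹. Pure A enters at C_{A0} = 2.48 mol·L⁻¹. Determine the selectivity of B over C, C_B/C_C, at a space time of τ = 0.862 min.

The intermediate concentration in a first-order A→B→C sequence is C_B = k₁C_{A0}(e^(−k₁τ) − e^(−k₂τ))/(k₂−k₁).
e^(−k₁τ) = e^(−2.23×0.862) = e^(−1.922) = 0.1463; e^(−k₂τ) = e^(−0.09741) = 0.9072.
C_B = 2.23×2.48/(0.113−2.23) × (0.1463−0.9072) = (-2.612)×(-0.7609) = 1.988 mol·L⁻¹.
C_A = C_{A0}e^(−k₁τ) = 0.3628 mol·L⁻¹, so C_C = C_{A0}−C_A−C_B = 0.1294 mol·L⁻¹; C_B/C_C = 15.4.

15.4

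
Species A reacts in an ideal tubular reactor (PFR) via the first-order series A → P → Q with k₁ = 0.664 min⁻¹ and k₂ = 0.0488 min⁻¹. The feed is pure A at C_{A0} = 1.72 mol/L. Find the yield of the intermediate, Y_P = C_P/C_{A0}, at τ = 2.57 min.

0.756

The intermediate concentration in a first-order A→B→C sequence is C_P = k₁C_{A0}(e^(−k₁τ) − e^(−k₂τ))/(k₂−k₁).
e^(−k₁τ) = e^(−0.664×2.57) = e^(−1.706) = 0.1815; e^(−k₂τ) = e^(−0.1254) = 0.8821.
C_P = 0.664×1.72/(0.0488−0.664) × (0.1815−0.8821) = (-1.856)×(-0.7006) = 1.301 mol/L.
Y_P = C_P/C_{A0} = 1.301/1.72 = 0.756.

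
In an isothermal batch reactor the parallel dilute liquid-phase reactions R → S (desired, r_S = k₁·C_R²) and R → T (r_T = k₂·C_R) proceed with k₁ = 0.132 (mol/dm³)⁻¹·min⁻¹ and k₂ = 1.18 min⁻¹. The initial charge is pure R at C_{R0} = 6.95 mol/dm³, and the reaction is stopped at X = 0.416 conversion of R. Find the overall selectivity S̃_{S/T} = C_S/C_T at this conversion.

0.610

C_R = C_{R0}(1−X) = 4.059 mol/dm³.
Along a PFR/batch, dC_T/dC_R = −r_T/(r_S+r_T) = −k₂/(k₂+k₁·C_R).
Integrating from C_{R0} to C_R: C_T = (1.18/0.132)·ln[(1.18+0.132·6.95)/(1.18+0.132·4.06)] = 8.939·ln(2.097/1.716) = 1.795 mol/dm³.
Then C_S = (C_{R0}−C_R) − C_T = 2.891 − 1.795 = 1.096 mol/dm³.
S̃_{S/T} = C_S/C_T = 1.096/1.795 = 0.610.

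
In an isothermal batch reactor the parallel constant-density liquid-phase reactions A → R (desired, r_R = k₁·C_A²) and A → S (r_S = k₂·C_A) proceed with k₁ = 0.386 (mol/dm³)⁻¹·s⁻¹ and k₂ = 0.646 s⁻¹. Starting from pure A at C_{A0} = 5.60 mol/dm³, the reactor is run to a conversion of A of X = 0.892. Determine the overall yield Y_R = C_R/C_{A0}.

C_A = C_{A0}(1−X) = 0.6048 mol/dm³.
Along a PFR/batch, dC_S/dC_A = −r_S/(r_R+r_S) = −k₂/(k₂+k₁·C_A).
Integrating from C_{A0} to C_A: C_S = (0.646/0.386)·ln[(0.646+0.386·5.60)/(0.646+0.386·0.605)] = 1.674·ln(2.808/0.8795) = 1.943 mol/dm³.
Then C_R = (C_{A0}−C_A) − C_S = 4.995 − 1.943 = 3.053 mol/dm³.
Y_R = C_R/C_{A0} = 3.053/5.60 = 0.545.

0.545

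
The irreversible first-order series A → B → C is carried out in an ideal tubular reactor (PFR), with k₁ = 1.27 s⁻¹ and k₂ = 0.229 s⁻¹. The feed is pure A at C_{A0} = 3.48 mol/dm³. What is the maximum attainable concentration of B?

2.39 mol/dm³

For a first-order series the maximum intermediate yield is C_{B,max}/C_{A0} = (k₁/k₂)^[k₂/(k₂−k₁)].
= (1.27/0.229)^(0.229/(0.229−1.27)) = (5.546)^(-0.2200) = 0.6860.
C_{B,max} = 0.6860×3.48 = 2.39 mol/dm³.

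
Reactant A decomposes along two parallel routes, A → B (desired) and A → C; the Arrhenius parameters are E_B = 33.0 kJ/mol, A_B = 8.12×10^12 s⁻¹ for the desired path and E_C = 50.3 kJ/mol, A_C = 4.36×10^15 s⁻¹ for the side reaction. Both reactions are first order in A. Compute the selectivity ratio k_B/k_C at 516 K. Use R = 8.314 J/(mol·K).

Since both paths have the same order in A, the concentration cancels and S_{B/C} = k_B/k_C = (A_B/A_C)·exp[(E_C−E_B)/(RT)].
(E_C−E_B)/(RT) = (50.3−33.0)×10³/(8.314×516) = 17300/4290 = 4.033.
k_B/k_C = (8.12×10^12/4.36×10^15)·exp(4.033) = 0.001862 × 56.41 = 0.105.

0.105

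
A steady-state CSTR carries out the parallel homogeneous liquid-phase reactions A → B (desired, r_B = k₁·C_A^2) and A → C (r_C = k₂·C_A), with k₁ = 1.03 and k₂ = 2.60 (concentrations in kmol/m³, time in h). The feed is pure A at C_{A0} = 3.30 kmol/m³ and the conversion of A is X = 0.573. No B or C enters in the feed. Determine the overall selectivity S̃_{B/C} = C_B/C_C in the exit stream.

Exit C_A = C_{A0}(1−X) = 3.30×0.427 = 1.409 kmol/m³.
A CSTR operates uniformly at the exit composition, giving r_B = 2.045 and r_C = 3.664 (each k·C_A^n at C_A = 1.409).
Overall selectivity = C_B/C_C = r_Bτ/(r_Cτ) = r_B/r_C = 0.558.

0.558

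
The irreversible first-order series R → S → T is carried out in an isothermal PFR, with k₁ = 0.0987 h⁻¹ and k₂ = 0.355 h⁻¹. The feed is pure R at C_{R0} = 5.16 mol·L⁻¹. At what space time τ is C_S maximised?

4.99 h

For first-order series the maximum of C_S occurs at τ_opt = ln(k₂/k₁)/(k₂−k₁).
= ln(0.355/0.0987)/(0.355−0.0987) = ln(3.597)/0.2563 = 1.280/0.2563 = 4.99 h.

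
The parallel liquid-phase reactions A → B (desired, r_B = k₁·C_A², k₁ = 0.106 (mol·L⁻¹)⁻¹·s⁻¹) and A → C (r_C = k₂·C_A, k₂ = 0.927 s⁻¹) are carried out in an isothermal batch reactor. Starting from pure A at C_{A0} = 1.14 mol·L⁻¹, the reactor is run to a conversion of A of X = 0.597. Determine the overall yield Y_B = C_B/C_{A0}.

C_A = C_{A0}(1−X) = 0.4594 mol·L⁻¹.
Along a PFR/batch, dC_C/dC_A = −r_C/(r_B+r_C) = −k₂/(k₂+k₁·C_A).
Integrating from C_{A0} to C_A: C_C = (0.927/0.106)·ln[(0.927+0.106·1.14)/(0.927+0.106·0.459)] = 8.745·ln(1.048/0.9757) = 0.6238 mol·L⁻¹.
Then C_B = (C_{A0}−C_A) − C_C = 0.6806 − 0.6238 = 0.05676 mol·L⁻¹.
Y_B = C_B/C_{A0} = 0.05676/1.14 = 0.0498.

0.0498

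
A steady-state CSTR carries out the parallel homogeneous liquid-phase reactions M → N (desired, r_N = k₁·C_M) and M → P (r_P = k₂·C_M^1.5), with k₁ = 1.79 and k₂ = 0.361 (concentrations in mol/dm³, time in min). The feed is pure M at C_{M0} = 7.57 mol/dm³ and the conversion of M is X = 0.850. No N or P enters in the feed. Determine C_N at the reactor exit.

Exit C_M = C_{M0}(1−X) = 7.57×0.150 = 1.136 mol/dm³.
In a CSTR the entire volume is at exit conditions, so r_N = 1.79×1.136 = 2.033 and r_P = 0.361×1.136^1.5 = 0.4368.
Fraction of consumed M going to N: r_N/(r_N+r_P) = 0.8231.
C_N = 0.8231·C_{M0}·X = 0.8231×7.57×0.850 = 5.30 mol/dm³.

5.30 mol/dm³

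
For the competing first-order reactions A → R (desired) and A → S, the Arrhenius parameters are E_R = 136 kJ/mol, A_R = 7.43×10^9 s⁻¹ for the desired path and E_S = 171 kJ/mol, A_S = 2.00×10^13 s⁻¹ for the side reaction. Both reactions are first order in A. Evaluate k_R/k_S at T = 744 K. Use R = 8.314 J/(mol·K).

With equal orders, S_{R/S} = k_R/k_S = (A_R/A_S)·exp[(E_S−E_R)/(RT)].
(E_S−E_R)/(RT) = (171−136)×10³/(8.314×744) = 35000/6186 = 5.658.
k_R/k_S = (7.43×10^9/2.00×10^13)·exp(5.658) = 3.715×10^-4 × 286.7 = 0.106.
Since E_R < E_S, lowering the temperature improves selectivity toward R.

0.106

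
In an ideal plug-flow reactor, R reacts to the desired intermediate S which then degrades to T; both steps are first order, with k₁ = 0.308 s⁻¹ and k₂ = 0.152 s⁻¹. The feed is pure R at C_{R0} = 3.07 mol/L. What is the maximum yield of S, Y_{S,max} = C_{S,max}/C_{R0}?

At the optimum, C_{S,max}/C_{R0} = (k₁/k₂)^[k₂/(k₂−k₁)].
= (0.308/0.152)^(0.152/(0.152−0.308)) = (2.026)^(-0.9744) = 0.5025.

0.503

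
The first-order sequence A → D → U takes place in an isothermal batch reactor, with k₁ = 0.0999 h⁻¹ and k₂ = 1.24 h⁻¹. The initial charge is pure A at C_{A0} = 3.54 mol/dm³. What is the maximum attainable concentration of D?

For a first-order series the maximum intermediate yield is C_{D,max}/C_{A0} = (k₁/k₂)^[k₂/(k₂−k₁)].
= (0.0999/1.24)^(1.24/(1.24−0.0999)) = (0.08056)^(1.088) = 0.06461.
C_{D,max} = 0.06461×3.54 = 0.229 mol/dm³.

0.229 mol/dm³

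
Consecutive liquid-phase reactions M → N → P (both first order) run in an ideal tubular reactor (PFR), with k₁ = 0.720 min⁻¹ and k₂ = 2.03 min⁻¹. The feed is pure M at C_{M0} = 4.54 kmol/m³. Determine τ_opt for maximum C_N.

The intermediate peaks when r₁ = r₂, i.e. k₁e^(−k₁τ) = k₂e^(−k₂τ), giving τ_opt = ln(k₂/k₁)/(k₂−k₁).
= ln(2.03/0.720)/(2.03−0.720) = ln(2.819)/1.310 = 1.037/1.310 = 0.791 min.

0.791 min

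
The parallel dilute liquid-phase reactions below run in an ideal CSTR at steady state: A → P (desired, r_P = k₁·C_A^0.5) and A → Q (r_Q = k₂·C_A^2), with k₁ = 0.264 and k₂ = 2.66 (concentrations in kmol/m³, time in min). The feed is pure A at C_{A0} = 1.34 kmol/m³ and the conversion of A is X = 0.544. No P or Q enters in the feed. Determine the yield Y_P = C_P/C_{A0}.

Exit C_A = C_{A0}(1−X) = 1.34×0.456 = 0.6110 kmol/m³.
A CSTR operates uniformly at the exit composition, giving r_P = 0.2064 and r_Q = 0.9932 (each k·C_A^n at C_A = 0.6110).
Fraction of consumed A going to P: r_P/(r_P+r_Q) = 0.1720.
C_P = 0.1720·C_{A0}·X = 0.1720×1.34×0.544 = 0.125 kmol/m³; Y_P = C_P/C_{A0} = 0.0936.

0.0936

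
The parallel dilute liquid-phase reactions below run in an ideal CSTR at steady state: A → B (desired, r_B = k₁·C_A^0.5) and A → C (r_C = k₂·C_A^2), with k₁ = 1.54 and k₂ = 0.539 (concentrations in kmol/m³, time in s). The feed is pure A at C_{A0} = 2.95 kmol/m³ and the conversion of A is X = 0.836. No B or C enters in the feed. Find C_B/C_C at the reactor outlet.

Exit C_A = C_{A0}(1−X) = 2.95×0.164 = 0.4838 kmol/m³.
In a CSTR the entire volume is at exit conditions, so r_B = 1.54×0.4838^0.5 = 1.071 and r_C = 0.539×0.4838^2 = 0.1262.
Overall selectivity = C_B/C_C = r_Bτ/(r_Cτ) = r_B/r_C = 8.49.

8.49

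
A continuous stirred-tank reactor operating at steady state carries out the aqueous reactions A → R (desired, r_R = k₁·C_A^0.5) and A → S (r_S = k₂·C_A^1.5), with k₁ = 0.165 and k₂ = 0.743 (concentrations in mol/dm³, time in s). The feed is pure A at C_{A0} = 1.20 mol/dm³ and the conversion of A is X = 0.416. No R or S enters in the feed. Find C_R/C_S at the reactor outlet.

Exit C_A = C_{A0}(1−X) = 1.20×0.584 = 0.7008 mol/dm³.
Rates in a CSTR are evaluated at the outlet concentration: r_R = 0.165×0.7008^0.5 = 0.1381, r_S = 0.743×0.7008^1.5 = 0.4359.
Overall selectivity = C_R/C_S = r_Rτ/(r_Sτ) = r_R/r_S = 0.317.

0.317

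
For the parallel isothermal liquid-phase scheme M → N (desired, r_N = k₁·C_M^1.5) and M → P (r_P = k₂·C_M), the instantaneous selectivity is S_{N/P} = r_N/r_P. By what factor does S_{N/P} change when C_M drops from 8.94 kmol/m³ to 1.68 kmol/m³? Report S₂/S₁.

0.433

S_{N/P} = (k₁/k₂)·C_M^0.5, so S₂/S₁ = (C_{M,2}/C_{M,1})^0.5.
= (1.68/8.94)^0.5 = (0.1879)^0.5 = 0.433.
Selectivity toward N falls as C_M falls — high-concentration operation is favoured.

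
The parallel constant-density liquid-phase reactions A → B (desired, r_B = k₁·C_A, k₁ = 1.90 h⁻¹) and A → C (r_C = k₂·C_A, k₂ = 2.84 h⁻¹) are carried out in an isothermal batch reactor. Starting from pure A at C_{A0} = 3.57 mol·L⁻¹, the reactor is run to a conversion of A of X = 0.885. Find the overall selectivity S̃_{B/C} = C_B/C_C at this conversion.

C_A = C_{A0}(1−X) = 0.4105 mol·L⁻¹.
Both paths are first order in A, so the instantaneous fraction to B is constant: dC_B/d(−C_A) = k₁/(k₁+k₂) = 0.4008.
C_B = 0.4008·(C_{A0}−C_A) = 0.4008×3.159 = 1.27 mol·L⁻¹.
C_C = (C_{A0}−C_A)−C_B = 1.893 mol·L⁻¹; S̃_{B/C} = 1.266/1.893 = 0.669.

0.669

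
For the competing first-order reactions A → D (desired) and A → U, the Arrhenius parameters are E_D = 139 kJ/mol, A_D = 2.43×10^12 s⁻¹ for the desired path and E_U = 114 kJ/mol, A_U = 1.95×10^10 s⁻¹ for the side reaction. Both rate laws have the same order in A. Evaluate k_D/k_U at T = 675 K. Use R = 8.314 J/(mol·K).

1.45

With equal orders, S_{D/U} = k_D/k_U = (A_D/A_U)·exp[(E_U−E_D)/(RT)].
(E_U−E_D)/(RT) = (114−139)×10³/(8.314×675) = -25000/5612 = -4.455.
k_D/k_U = (2.43×10^12/1.95×10^10)·exp(-4.455) = 124.6 × 0.01162 = 1.45.
Since E_D > E_U, raising the temperature improves selectivity toward D.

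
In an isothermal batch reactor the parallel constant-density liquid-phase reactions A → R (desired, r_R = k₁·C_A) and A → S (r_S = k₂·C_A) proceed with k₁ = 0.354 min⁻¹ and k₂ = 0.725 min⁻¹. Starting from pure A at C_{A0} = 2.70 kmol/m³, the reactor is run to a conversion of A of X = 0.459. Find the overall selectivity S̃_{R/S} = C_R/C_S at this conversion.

0.488

C_A = C_{A0}(1−X) = 1.461 kmol/m³.
Both paths are first order in A, so the instantaneous fraction to R is constant: dC_R/d(−C_A) = k₁/(k₁+k₂) = 0.3281.
C_R = 0.3281·(C_{A0}−C_A) = 0.3281×1.239 = 0.407 kmol/m³.
C_S = (C_{A0}−C_A)−C_R = 0.8327 kmol/m³; S̃_{R/S} = 0.4066/0.8327 = 0.488.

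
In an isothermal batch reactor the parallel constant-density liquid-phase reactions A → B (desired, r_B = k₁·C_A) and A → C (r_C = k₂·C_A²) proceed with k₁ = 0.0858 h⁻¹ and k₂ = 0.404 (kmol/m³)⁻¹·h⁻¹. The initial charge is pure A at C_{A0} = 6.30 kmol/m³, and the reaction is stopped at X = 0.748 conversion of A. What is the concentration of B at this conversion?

0.273 kmol/m³

C_A = C_{A0}(1−X) = 1.588 kmol/m³.
Along a PFR/batch, dC_B/dC_A = −r_B/(r_B+r_C) = −k₁/(k₁+k₂·C_A).
Integrating from C_{A0} to C_A: C_B = (0.0858/0.404)·ln[(0.0858+0.404·6.30)/(0.0858+0.404·1.59)] = 0.2124·ln(2.631/0.7272) = 0.2731 kmol/m³.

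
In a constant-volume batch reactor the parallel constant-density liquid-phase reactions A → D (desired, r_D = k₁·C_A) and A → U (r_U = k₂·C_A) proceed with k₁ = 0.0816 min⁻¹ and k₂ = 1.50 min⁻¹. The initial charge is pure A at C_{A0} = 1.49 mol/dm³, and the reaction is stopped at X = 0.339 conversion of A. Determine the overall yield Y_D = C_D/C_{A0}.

0.0175

C_A = C_{A0}(1−X) = 0.9849 mol/dm³.
Both paths are first order in A, so the instantaneous fraction to D is constant: dC_D/d(−C_A) = k₁/(k₁+k₂) = 0.05159.
C_D = 0.05159·(C_{A0}−C_A) = 0.05159×0.5051 = 0.0261 mol/dm³.
Y_D = C_D/C_{A0} = 0.02606/1.49 = 0.0175.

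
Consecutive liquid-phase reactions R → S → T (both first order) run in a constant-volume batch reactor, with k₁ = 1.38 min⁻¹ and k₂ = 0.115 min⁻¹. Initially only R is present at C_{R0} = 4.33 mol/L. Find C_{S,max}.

For a first-order series the maximum intermediate yield is C_{S,max}/C_{R0} = (k₁/k₂)^[k₂/(k₂−k₁)].
= (1.38/0.115)^(0.115/(0.115−1.38)) = (12.00)^(-0.09091) = 0.7978.
C_{S,max} = 0.7978×4.33 = 3.45 mol/L.

3.45 mol/L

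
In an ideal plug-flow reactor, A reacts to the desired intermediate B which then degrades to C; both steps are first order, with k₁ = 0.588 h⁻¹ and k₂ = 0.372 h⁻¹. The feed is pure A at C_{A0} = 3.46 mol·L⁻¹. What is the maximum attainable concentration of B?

Evaluating C_B at τ_opt = ln(k₂/k₁)/(k₂−k₁) gives C_{B,max}/C_{A0} = (k₁/k₂)^[k₂/(k₂−k₁)].
= (0.588/0.372)^(0.372/(0.372−0.588)) = (1.581)^(-1.722) = 0.4545.
C_{B,max} = 0.4545×3.46 = 1.57 mol·L⁻¹.

1.57 mol·L⁻¹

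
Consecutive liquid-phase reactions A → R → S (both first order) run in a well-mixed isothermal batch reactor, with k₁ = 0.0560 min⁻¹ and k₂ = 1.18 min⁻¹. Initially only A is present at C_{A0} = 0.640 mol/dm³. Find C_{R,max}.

For a first-order series the maximum intermediate yield is C_{R,max}/C_{A0} = (k₁/k₂)^[k₂/(k₂−k₁)].
= (0.0560/1.18)^(1.18/(1.18−0.0560)) = (0.04746)^(1.050) = 0.04077.
C_{R,max} = 0.04077×0.640 = 0.0261 mol/dm³.

0.0261 mol/dm³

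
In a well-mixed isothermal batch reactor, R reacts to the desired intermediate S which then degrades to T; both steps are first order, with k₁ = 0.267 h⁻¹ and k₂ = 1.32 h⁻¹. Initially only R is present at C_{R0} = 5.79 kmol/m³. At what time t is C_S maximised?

Setting dC_S/dt = 0 gives t_opt = ln(k₂/k₁)/(k₂−k₁).
= ln(1.32/0.267)/(1.32−0.267) = ln(4.944)/1.053 = 1.598/1.053 = 1.52 h.

1.52 h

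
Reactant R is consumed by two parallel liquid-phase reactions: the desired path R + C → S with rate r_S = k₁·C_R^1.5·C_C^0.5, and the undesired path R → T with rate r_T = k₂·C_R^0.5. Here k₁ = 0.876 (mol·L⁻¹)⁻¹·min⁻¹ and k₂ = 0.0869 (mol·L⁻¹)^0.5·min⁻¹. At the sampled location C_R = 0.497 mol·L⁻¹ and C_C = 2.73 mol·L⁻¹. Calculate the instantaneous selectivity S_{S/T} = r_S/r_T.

S_{S/T} = r_S/r_T = (k₁·C_R^1.5·C_C^0.5)/(k₂·C_R^0.5) = (k₁/k₂)·C_R·C_C^0.5.
= (0.876×0.4970^1.5×2.730^0.5) / (0.0869×0.4970^0.5) = 0.5071/0.06126 = 8.28.

8.28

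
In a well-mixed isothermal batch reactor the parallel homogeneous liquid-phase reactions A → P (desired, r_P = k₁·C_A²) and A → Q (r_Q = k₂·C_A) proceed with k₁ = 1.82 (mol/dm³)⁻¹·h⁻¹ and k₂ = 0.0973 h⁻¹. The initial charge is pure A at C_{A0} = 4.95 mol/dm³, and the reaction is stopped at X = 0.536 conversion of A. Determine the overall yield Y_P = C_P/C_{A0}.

C_A = C_{A0}(1−X) = 2.297 mol/dm³.
Along a PFR/batch, dC_Q/dC_A = −r_Q/(r_P+r_Q) = −k₂/(k₂+k₁·C_A).
Integrating from C_{A0} to C_A: C_Q = (0.0973/1.82)·ln[(0.0973+1.82·4.95)/(0.0973+1.82·2.30)] = 0.05346·ln(9.106/4.277) = 0.04040 mol/dm³.
Then C_P = (C_{A0}−C_A) − C_Q = 2.653 − 0.04040 = 2.613 mol/dm³.
Y_P = C_P/C_{A0} = 2.613/4.95 = 0.528.

0.528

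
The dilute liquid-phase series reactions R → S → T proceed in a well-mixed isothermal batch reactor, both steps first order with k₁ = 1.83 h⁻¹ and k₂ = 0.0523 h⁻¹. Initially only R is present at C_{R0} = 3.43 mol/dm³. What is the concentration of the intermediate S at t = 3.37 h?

2.95 mol/dm³

For first-order series with pure R initially, C_S(t) = k₁C_{R0}/(k₂−k₁)·(e^(−k₁t) − e^(−k₂t)).
e^(−k₁t) = e^(−1.83×3.37) = e^(−6.167) = 0.002097; e^(−k₂t) = e^(−0.1763) = 0.8384.
C_S = 1.83×3.43/(0.0523−1.83) × (0.002097−0.8384) = (-3.531)×(-0.8363) = 2.953 mol/dm³.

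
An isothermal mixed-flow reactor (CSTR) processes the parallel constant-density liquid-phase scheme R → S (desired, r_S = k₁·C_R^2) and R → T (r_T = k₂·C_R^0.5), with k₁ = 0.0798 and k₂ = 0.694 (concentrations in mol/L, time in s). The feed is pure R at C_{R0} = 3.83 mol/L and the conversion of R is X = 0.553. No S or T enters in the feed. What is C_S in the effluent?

0.434 mol/L

Exit C_R = C_{R0}(1−X) = 3.83×0.447 = 1.712 mol/L.
A CSTR operates uniformly at the exit composition, giving r_S = 0.2339 and r_T = 0.9081 (each k·C_R^n at C_R = 1.712).
Fraction of consumed R going to S: r_S/(r_S+r_T) = 0.2048.
C_S = 0.2048·C_{R0}·X = 0.2048×3.83×0.553 = 0.434 mol/L.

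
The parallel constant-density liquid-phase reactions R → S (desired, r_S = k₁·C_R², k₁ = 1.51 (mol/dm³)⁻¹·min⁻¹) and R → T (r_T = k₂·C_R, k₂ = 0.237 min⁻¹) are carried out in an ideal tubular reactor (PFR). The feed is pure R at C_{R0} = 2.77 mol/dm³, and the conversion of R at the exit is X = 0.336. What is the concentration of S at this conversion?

0.871 mol/dm³

C_R = C_{R0}(1−X) = 1.839 mol/dm³.
Along a PFR/batch, dC_T/dC_R = −r_T/(r_S+r_T) = −k₂/(k₂+k₁·C_R).
Integrating from C_{R0} to C_R: C_T = (0.237/1.51)·ln[(0.237+1.51·2.77)/(0.237+1.51·1.84)] = 0.1570·ln(4.420/3.014) = 0.06007 mol/dm³.
Then C_S = (C_{R0}−C_R) − C_T = 0.9307 − 0.06007 = 0.8707 mol/dm³.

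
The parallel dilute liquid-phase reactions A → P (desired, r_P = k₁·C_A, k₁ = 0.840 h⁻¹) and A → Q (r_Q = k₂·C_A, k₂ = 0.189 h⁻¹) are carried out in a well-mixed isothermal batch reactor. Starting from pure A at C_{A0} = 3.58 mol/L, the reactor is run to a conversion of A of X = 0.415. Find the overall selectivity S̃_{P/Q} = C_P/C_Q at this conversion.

4.44

C_A = C_{A0}(1−X) = 2.094 mol/L.
Both paths are first order in A, so the instantaneous fraction to P is constant: dC_P/d(−C_A) = k₁/(k₁+k₂) = 0.8163.
C_P = 0.8163·(C_{A0}−C_A) = 0.8163×1.486 = 1.21 mol/L.
C_Q = (C_{A0}−C_A)−C_P = 0.2729 mol/L; S̃_{P/Q} = 1.213/0.2729 = 4.44.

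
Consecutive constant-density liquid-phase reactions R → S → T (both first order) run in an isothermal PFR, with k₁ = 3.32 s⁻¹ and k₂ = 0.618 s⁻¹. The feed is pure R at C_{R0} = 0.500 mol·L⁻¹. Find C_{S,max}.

Evaluating C_S at τ_opt = ln(k₂/k₁)/(k₂−k₁) gives C_{S,max}/C_{R0} = (k₁/k₂)^[k₂/(k₂−k₁)].
= (3.32/0.618)^(0.618/(0.618−3.32)) = (5.372)^(-0.2287) = 0.6808.
C_{S,max} = 0.6808×0.500 = 0.340 mol·L⁻¹.

0.340 mol·L⁻¹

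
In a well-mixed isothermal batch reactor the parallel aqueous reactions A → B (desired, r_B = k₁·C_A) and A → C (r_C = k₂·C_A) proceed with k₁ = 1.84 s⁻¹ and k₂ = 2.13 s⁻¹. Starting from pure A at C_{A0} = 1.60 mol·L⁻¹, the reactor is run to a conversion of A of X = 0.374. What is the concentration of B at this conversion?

C_A = C_{A0}(1−X) = 1.002 mol·L⁻¹.
Both paths are first order in A, so the instantaneous fraction to B is constant: dC_B/d(−C_A) = k₁/(k₁+k₂) = 0.4635.
C_B = 0.4635·(C_{A0}−C_A) = 0.4635×0.5984 = 0.277 mol·L⁻¹.

0.277 mol·L⁻¹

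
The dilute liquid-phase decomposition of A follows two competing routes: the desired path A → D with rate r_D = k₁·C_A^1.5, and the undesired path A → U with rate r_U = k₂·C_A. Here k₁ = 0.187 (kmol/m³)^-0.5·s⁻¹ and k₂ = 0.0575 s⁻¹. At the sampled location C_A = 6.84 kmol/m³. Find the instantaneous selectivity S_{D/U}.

8.51

S_{D/U} = r_D/r_U = (k₁·C_A^1.5)/(k₂·C_A) = (k₁/k₂)·C_A^0.5.
= (0.187×6.840^1.5) / (0.0575×6.840) = 3.345/0.3933 = 8.51.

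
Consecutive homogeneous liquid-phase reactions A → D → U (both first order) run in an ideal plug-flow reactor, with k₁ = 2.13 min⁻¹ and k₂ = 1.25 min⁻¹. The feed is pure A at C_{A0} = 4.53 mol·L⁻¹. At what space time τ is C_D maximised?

0.606 min

The intermediate peaks when r₁ = r₂, i.e. k₁e^(−k₁τ) = k₂e^(−k₂τ), giving τ_opt = ln(k₂/k₁)/(k₂−k₁).
= ln(1.25/2.13)/(1.25−2.13) = ln(0.5869)/-0.8800 = -0.5330/-0.8800 = 0.606 min.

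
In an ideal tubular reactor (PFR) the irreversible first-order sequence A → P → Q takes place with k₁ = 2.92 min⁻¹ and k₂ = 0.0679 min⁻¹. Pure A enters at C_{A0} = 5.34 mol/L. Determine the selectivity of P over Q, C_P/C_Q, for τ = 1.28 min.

14.7

The intermediate concentration in a first-order A→B→C sequence is C_P = k₁C_{A0}(e^(−k₁τ) − e^(−k₂τ))/(k₂−k₁).
e^(−k₁τ) = e^(−2.92×1.28) = e^(−3.738) = 0.02381; e^(−k₂τ) = e^(−0.08691) = 0.9168.
C_P = 2.92×5.34/(0.0679−2.92) × (0.02381−0.9168) = (-5.467)×(-0.8929) = 4.882 mol/L.
C_A = C_{A0}e^(−k₁τ) = 0.1272 mol/L, so C_Q = C_{A0}−C_A−C_P = 0.3310 mol/L; C_P/C_Q = 14.7.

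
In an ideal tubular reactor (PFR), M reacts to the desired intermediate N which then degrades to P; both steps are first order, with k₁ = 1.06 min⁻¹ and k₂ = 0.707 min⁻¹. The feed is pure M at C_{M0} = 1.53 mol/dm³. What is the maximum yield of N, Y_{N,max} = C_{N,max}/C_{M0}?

For a first-order series the maximum intermediate yield is C_{N,max}/C_{M0} = (k₁/k₂)^[k₂/(k₂−k₁)].
= (1.06/0.707)^(0.707/(0.707−1.06)) = (1.499)^(-2.003) = 0.4444.

0.444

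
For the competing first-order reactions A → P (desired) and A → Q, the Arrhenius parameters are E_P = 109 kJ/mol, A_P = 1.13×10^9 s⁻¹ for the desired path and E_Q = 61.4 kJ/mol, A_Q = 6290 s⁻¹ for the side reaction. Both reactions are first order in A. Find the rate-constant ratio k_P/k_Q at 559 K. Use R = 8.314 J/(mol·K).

With equal orders, S_{P/Q} = k_P/k_Q = (A_P/A_Q)·exp[(E_Q−E_P)/(RT)].
(E_Q−E_P)/(RT) = (61.4−109)×10³/(8.314×559) = -47600/4648 = -10.24.
k_P/k_Q = (1.13×10^9/6290)·exp(-10.24) = 1.797×10^5 × 3.564×10^-5 = 6.40.
Since E_P > E_Q, raising the temperature improves selectivity toward P.

6.40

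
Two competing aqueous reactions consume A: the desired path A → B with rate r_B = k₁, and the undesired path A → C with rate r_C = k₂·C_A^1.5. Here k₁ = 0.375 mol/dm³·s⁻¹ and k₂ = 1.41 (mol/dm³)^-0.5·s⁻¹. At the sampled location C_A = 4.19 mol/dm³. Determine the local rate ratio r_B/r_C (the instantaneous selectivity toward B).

0.0310

S_{B/C} = r_B/r_C = (k₁)/(k₂·C_A^1.5) = (k₁/k₂)·C_A^-1.5.
= (0.375) / (1.41×4.190^1.5) = 0.3750/12.09 = 0.0310.
The undesired path is higher order in A, so low C_A (CSTR or dilute feed) favours B.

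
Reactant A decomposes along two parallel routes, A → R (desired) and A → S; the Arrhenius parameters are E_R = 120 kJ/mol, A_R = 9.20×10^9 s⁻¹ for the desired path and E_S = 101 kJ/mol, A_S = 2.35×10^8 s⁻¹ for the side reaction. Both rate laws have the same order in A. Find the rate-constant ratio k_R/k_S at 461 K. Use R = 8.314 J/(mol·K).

Since both paths have the same order in A, the concentration cancels and S_{R/S} = k_R/k_S = (A_R/A_S)·exp[(E_S−E_R)/(RT)].
(E_S−E_R)/(RT) = (101−120)×10³/(8.314×461) = -19000/3833 = -4.957.
k_R/k_S = (9.20×10^9/2.35×10^8)·exp(-4.957) = 39.15 × 0.007032 = 0.275.

0.275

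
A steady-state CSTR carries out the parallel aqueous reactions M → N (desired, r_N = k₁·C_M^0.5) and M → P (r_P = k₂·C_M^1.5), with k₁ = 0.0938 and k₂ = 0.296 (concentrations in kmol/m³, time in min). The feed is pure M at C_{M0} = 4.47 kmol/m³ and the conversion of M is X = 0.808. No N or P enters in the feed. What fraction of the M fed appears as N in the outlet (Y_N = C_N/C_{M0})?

Exit C_M = C_{M0}(1−X) = 4.47×0.192 = 0.8582 kmol/m³.
Rates in a CSTR are evaluated at the outlet concentration: r_N = 0.0938×0.8582^0.5 = 0.08690, r_P = 0.296×0.8582^1.5 = 0.2353.
Fraction of consumed M going to N: r_N/(r_N+r_P) = 0.2697.
C_N = 0.2697·C_{M0}·X = 0.2697×4.47×0.808 = 0.974 kmol/m³; Y_N = C_N/C_{M0} = 0.218.

0.218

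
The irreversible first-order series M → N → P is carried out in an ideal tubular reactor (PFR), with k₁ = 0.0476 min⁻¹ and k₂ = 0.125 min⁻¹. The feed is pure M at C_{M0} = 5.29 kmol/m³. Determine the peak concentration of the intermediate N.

1.11 kmol/m³

For a first-order series the maximum intermediate yield is C_{N,max}/C_{M0} = (k₁/k₂)^[k₂/(k₂−k₁)].
= (0.0476/0.125)^(0.125/(0.125−0.0476)) = (0.3808)^(1.615) = 0.2103.
C_{N,max} = 0.2103×5.29 = 1.11 kmol/m³.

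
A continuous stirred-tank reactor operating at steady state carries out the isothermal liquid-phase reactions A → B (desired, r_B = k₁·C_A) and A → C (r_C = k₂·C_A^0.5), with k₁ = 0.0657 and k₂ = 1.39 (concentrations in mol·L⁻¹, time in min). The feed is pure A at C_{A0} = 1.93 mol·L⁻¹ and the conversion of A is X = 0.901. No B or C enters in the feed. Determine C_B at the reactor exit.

0.0352 mol·L⁻¹

Exit C_A = C_{A0}(1−X) = 1.93×0.0990 = 0.1911 mol·L⁻¹.
A CSTR operates uniformly at the exit composition, giving r_B = 0.01255 and r_C = 0.6076 (each k·C_A^n at C_A = 0.1911).
Fraction of consumed A going to B: r_B/(r_B+r_C) = 0.02024.
C_B = 0.02024·C_{A0}·X = 0.02024×1.93×0.901 = 0.0352 mol·L⁻¹.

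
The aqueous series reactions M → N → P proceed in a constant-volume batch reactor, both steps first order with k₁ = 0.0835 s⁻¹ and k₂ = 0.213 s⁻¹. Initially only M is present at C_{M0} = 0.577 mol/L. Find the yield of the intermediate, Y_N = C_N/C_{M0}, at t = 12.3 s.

The intermediate concentration in a first-order A→B→C sequence is C_N = k₁C_{M0}(e^(−k₁t) − e^(−k₂t))/(k₂−k₁).
e^(−k₁t) = e^(−0.0835×12.3) = e^(−1.027) = 0.3581; e^(−k₂t) = e^(−2.620) = 0.07281.
C_N = 0.0835×0.577/(0.213−0.0835) × (0.3581−0.07281) = 0.3720×0.2853 = 0.1061 mol/L.
Y_N = C_N/C_{M0} = 0.1061/0.577 = 0.184.

0.184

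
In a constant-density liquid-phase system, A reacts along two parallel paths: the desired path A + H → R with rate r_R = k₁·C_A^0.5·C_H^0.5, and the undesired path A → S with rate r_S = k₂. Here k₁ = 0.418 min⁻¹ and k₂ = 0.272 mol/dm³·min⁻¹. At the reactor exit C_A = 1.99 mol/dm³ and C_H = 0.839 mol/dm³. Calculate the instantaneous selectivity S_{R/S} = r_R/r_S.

1.99

S_{R/S} = r_R/r_S = (k₁·C_A^0.5·C_H^0.5)/(k₂) = (k₁/k₂)·C_A^0.5·C_H^0.5.
= (0.418×1.990^0.5×0.8390^0.5) / (0.272) = 0.5401/0.2720 = 1.99.
Since the desired path is higher order in A, keeping C_A high (PFR or concentrated feed) favours R.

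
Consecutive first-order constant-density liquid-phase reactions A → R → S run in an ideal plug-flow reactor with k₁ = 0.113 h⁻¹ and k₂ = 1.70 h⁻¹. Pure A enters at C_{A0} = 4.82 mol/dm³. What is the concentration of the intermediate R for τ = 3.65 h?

Solving the coupled first-order balances gives C_R(τ) = [k₁/(k₂−k₁)]·C_{A0}·(e^(−k₁τ) − e^(−k₂τ)).
e^(−k₁τ) = e^(−0.113×3.65) = e^(−0.4124) = 0.6620; e^(−k₂τ) = e^(−6.205) = 0.002019.
C_R = 0.113×4.82/(1.70−0.113) × (0.6620−0.002019) = 0.3432×0.6600 = 0.2265 mol/dm³.

0.227 mol/dm³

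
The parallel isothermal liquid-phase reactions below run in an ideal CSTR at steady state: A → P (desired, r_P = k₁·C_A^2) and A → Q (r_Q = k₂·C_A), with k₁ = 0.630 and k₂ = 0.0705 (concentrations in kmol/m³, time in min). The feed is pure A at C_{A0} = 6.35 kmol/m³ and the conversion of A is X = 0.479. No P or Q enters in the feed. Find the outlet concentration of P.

Exit C_A = C_{A0}(1−X) = 6.35×0.521 = 3.308 kmol/m³.
Rates in a CSTR are evaluated at the outlet concentration: r_P = 0.630×3.308^2 = 6.895, r_Q = 0.0705×3.308 = 0.2332.
Fraction of consumed A going to P: r_P/(r_P+r_Q) = 0.9673.
C_P = 0.9673·C_{A0}·X = 0.9673×6.35×0.479 = 2.94 kmol/m³.

2.94 kmol/m³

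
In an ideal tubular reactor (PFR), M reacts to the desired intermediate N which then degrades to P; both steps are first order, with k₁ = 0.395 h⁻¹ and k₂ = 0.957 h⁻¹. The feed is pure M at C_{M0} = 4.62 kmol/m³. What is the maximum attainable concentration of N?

At the optimum, C_{N,max}/C_{M0} = (k₁/k₂)^[k₂/(k₂−k₁)].
= (0.395/0.957)^(0.957/(0.957−0.395)) = (0.4127)^(1.703) = 0.2216.
C_{N,max} = 0.2216×4.62 = 1.02 kmol/m³.

1.02 kmol/m³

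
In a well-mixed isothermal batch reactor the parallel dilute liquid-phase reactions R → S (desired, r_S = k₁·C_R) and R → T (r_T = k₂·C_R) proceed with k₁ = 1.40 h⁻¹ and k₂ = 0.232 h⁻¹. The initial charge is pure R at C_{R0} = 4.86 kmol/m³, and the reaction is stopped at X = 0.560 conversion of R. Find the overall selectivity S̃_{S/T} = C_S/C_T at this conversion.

6.03

C_R = C_{R0}(1−X) = 2.138 kmol/m³.
Both paths are first order in R, so the instantaneous fraction to S is constant: dC_S/d(−C_R) = k₁/(k₁+k₂) = 0.8578.
C_S = 0.8578·(C_{R0}−C_R) = 0.8578×2.722 = 2.33 kmol/m³.
C_T = (C_{R0}−C_R)−C_S = 0.3869 kmol/m³; S̃_{S/T} = 2.335/0.3869 = 6.03.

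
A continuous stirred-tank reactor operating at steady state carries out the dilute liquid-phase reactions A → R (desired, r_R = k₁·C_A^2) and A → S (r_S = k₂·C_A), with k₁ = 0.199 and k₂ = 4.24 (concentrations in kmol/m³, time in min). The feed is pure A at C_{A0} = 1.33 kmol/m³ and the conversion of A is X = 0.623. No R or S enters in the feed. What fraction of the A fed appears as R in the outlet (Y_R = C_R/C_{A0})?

0.0143

Exit C_A = C_{A0}(1−X) = 1.33×0.377 = 0.5014 kmol/m³.
Rates in a CSTR are evaluated at the outlet concentration: r_R = 0.199×0.5014^2 = 0.05003, r_S = 4.24×0.5014 = 2.126.
Fraction of consumed A going to R: r_R/(r_R+r_S) = 0.02299.
C_R = 0.02299·C_{A0}·X = 0.02299×1.33×0.623 = 0.0191 kmol/m³; Y_R = C_R/C_{A0} = 0.0143.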